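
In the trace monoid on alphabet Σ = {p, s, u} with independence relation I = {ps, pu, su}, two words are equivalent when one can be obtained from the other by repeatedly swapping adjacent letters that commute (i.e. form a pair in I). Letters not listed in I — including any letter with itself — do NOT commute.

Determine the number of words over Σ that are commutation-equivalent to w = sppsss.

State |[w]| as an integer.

#0=s has no predecessor
#1=p has no predecessor
#2=p depends on [1:p]
#3=s depends on [0:s]
#4=s depends on [3:s]
#5=s depends on [4:s]
sources: [0:s, 1:p]
N(rest) = Σ N(rest − s) over sources s of rest; N(one piece) = 1:
  size 1 → [2]=1  [5]=1
  size 2 → [1,2]=1  [2,5]=2  [4,5]=1
  size 3 → [1,2,5]=3  [2,4,5]=3  [3,4,5]=1
  size 4 → [0,3,4,5]=1  [1,2,4,5]=6  [2,3,4,5]=4
  first=0(s) contributes 10
  first=1(p) contributes 5
|[w]| = 15

15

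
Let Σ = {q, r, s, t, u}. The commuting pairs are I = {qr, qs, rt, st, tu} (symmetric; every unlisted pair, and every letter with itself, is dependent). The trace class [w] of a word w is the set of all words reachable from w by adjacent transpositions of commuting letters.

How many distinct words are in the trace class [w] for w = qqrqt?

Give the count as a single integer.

#0=q has no predecessor
#1=q depends on [0:q]
#2=r has no predecessor
#3=q depends on [1:q]
#4=t depends on [3:q]
sources: [0:q, 2:r]
N(rest) = Σ N(rest − s) over sources s of rest; N(one piece) = 1:
  size 1 → [2]=1  [4]=1
  size 2 → [2,4]=2  [3,4]=1
  size 3 → [1,3,4]=1  [2,3,4]=3
  first=0(q) contributes 4
  first=2(r) contributes 1
|[w]| = 5

5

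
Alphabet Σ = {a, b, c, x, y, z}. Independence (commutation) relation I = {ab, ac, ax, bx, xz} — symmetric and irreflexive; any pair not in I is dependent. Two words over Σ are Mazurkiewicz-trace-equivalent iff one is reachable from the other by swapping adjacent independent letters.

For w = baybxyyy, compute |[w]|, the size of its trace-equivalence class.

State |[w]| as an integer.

0(b) covers ∅
1(a) covers ∅
2(y) covers 0:b, 1:a
3(b) covers 2:y
4(x) covers 2:y
5(y) covers 3:b, 4:x
6(y) covers 5:y
7(y) covers 6:y
floor of heap: 0:b, 1:a
completions by unplaced set U, small U first (add the entries for U minus each lowest piece of U):
  |U|=1: {7}:1
  |U|=2: {6,7}:1
  |U|=3: {5,6,7}:1
  |U|=4: {3,5,6,7}:1  {4,5,6,7}:1
  |U|=5: {3,4,5,6,7}:2
  |U|=6: {2,3,4,5,6,7}:2
  start at 0(b): 2
  start at 1(a): 2
sum over floor = 4

4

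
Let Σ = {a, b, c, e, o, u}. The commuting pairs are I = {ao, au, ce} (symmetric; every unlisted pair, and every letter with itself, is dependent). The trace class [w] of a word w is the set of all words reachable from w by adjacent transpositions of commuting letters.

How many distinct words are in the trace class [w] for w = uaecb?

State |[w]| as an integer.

drop 0:u onto floor
drop 1:a onto floor
drop 2:e onto {0:u, 1:a}
drop 3:c onto {0:u, 1:a}
drop 4:b onto {2:e, 3:c}
ground layer = {0:u, 1:a}
drop-orders for the pieces not yet dropped (sum over which currently-grounded one goes next):
  1 to go: {4} 1
  2 to go: {2,4} 1  {3,4} 1
  3 to go: {2,3,4} 2
  if 0:u drops first: 2 orders
  if 1:a drops first: 2 orders
heap linearizations: 4

4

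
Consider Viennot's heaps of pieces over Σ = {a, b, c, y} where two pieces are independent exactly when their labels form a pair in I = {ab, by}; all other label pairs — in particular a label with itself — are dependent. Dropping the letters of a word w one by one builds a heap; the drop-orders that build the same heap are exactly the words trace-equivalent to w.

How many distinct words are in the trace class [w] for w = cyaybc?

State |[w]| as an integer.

4

0(c) covers ∅
1(y) covers 0:c
2(a) covers 1:y
3(y) covers 2:a
4(b) covers 0:c
5(c) covers 3:y, 4:b
floor of heap: 0:c
completions by unplaced set U, small U first (add the entries for U minus each lowest piece of U):
  |U|=1: {5}:1
  |U|=2: {3,5}:1  {4,5}:1
  |U|=3: {2,3,5}:1  {3,4,5}:2
  |U|=4: {1,2,3,5}:1  {2,3,4,5}:3
  start at 0(c): 4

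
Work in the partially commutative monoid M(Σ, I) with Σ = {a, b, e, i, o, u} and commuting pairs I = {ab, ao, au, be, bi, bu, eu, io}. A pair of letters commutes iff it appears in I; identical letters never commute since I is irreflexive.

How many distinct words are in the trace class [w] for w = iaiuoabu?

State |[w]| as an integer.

#0=i has no predecessor
#1=a depends on [0:i]
#2=i depends on [1:a]
#3=u depends on [2:i]
#4=o depends on [3:u]
#5=a depends on [2:i]
#6=b depends on [4:o]
#7=u depends on [4:o]
sources: [0:i]
N(rest) = Σ N(rest − s) over sources s of rest; N(one piece) = 1:
  size 1 → [5]=1  [6]=1  [7]=1
  size 2 → [5,6]=2  [5,7]=2  [6,7]=2
  size 3 → [4,6,7]=2  [5,6,7]=6
  size 4 → [3,4,6,7]=2  [4,5,6,7]=8
  size 5 → [3,4,5,6,7]=10
  size 6 → [2,3,4,5,6,7]=10
  first=0(i) contributes 10

10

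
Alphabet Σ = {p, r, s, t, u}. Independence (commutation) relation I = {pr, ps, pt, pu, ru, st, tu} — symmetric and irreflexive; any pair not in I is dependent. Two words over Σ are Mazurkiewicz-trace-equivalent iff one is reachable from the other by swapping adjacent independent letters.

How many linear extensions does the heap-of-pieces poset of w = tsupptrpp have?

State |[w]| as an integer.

1134

piece 0:t — minimal
piece 1:s — minimal
piece 2:u rests on {1:s}
piece 3:p — minimal
piece 4:p rests on {3:p}
piece 5:t rests on {0:t}
piece 6:r rests on {1:s, 5:t}
piece 7:p rests on {4:p}
piece 8:p rests on {7:p}
minimal pieces: {0:t, 1:s, 3:p}
ways to finish when only these pieces remain (= sum over removing one remaining piece with nothing left below it):
  1 left: {2}→1  {6}→1  {8}→1
  2 left: {2,6}→2  {2,8}→2  {5,6}→1  {6,8}→2  {7,8}→1
  3 left: {0,5,6}→1  {1,2,6}→2  {2,5,6}→3  {2,6,8}→6  {2,7,8}→3  {4,7,8}→1  {5,6,8}→3  {6,7,8}→3
  4 left: {0,2,5,6}→4  {0,5,6,8}→4  {1,2,5,6}→5  {1,2,6,8}→8  {2,4,7,8}→4  {2,5,6,8}→12  {2,6,7,8}→12  {3,4,7,8}→1  {4,6,7,8}→4  {5,6,7,8}→6
  5 left: {0,1,2,5,6}→9  {0,2,5,6,8}→20  {0,5,6,7,8}→10  {1,2,5,6,8}→25  {1,2,6,7,8}→20  {2,3,4,7,8}→5  {2,4,6,7,8}→20  {2,5,6,7,8}→30  {3,4,6,7,8}→5  {4,5,6,7,8}→10
  6 left: {0,1,2,5,6,8}→54  {0,2,5,6,7,8}→60  {0,4,5,6,7,8}→20  {1,2,4,6,7,8}→40  {1,2,5,6,7,8}→75  {2,3,4,6,7,8}→30  {2,4,5,6,7,8}→60  {3,4,5,6,7,8}→15
  7 left: {0,1,2,5,6,7,8}→189  {0,2,4,5,6,7,8}→140  {0,3,4,5,6,7,8}→35  {1,2,3,4,6,7,8}→70  {1,2,4,5,6,7,8}→175  {2,3,4,5,6,7,8}→105
  placing 0:t first → 350 extensions
  placing 1:s first → 280 extensions
  placing 3:p first → 504 extensions
total linear extensions = 1134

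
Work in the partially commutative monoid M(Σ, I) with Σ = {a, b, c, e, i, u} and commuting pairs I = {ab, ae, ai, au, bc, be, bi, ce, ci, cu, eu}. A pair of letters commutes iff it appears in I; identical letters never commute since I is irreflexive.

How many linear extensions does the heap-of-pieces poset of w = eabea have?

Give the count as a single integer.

30

piece 0:e — minimal
piece 1:a — minimal
piece 2:b — minimal
piece 3:e rests on {0:e}
piece 4:a rests on {1:a}
minimal pieces: {0:e, 1:a, 2:b}
ways to finish when only these pieces remain (= sum over removing one remaining piece with nothing left below it):
  1 left: {2}→1  {3}→1  {4}→1
  2 left: {0,3}→1  {1,4}→1  {2,3}→2  {2,4}→2  {3,4}→2
  3 left: {0,2,3}→3  {0,3,4}→3  {1,2,4}→3  {1,3,4}→3  {2,3,4}→6
  placing 0:e first → 12 extensions
  placing 1:a first → 12 extensions
  placing 2:b first → 6 extensions
total linear extensions = 30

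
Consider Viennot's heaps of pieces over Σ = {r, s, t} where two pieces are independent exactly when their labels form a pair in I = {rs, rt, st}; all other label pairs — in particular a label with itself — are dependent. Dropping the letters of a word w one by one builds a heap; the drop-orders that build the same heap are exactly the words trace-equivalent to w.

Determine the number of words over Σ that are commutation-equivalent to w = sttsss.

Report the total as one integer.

15

#0=s has no predecessor
#1=t has no predecessor
#2=t depends on [1:t]
#3=s depends on [0:s]
#4=s depends on [3:s]
#5=s depends on [4:s]
sources: [0:s, 1:t]
N(rest) = Σ N(rest − s) over sources s of rest; N(one piece) = 1:
  size 1 → [2]=1  [5]=1
  size 2 → [1,2]=1  [2,5]=2  [4,5]=1
  size 3 → [1,2,5]=3  [2,4,5]=3  [3,4,5]=1
  size 4 → [0,3,4,5]=1  [1,2,4,5]=6  [2,3,4,5]=4
  first=0(s) contributes 10
  first=1(t) contributes 5
|[w]| = 15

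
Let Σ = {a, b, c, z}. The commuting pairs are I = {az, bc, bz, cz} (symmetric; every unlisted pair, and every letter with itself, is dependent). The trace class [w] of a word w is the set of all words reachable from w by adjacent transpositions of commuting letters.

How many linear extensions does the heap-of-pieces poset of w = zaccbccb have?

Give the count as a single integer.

120

#0=z has no predecessor
#1=a has no predecessor
#2=c depends on [1:a]
#3=c depends on [2:c]
#4=b depends on [1:a]
#5=c depends on [3:c]
#6=c depends on [5:c]
#7=b depends on [4:b]
sources: [0:z, 1:a]
N(rest) = Σ N(rest − s) over sources s of rest; N(one piece) = 1:
  size 1 → [0]=1  [6]=1  [7]=1
  size 2 → [0,6]=2  [0,7]=2  [4,7]=1  [5,6]=1  [6,7]=2
  size 3 → [0,4,7]=3  [0,5,6]=3  [0,6,7]=6  [3,5,6]=1  [4,6,7]=3  [5,6,7]=3
  size 4 → [0,3,5,6]=4  [0,4,6,7]=12  [0,5,6,7]=12  [2,3,5,6]=1  [3,5,6,7]=4  [4,5,6,7]=6
  size 5 → [0,2,3,5,6]=5  [0,3,5,6,7]=20  [0,4,5,6,7]=30  [2,3,5,6,7]=5  [3,4,5,6,7]=10
  size 6 → [0,2,3,5,6,7]=30  [0,3,4,5,6,7]=60  [2,3,4,5,6,7]=15
  first=0(z) contributes 15
  first=1(a) contributes 105
|[w]| = 120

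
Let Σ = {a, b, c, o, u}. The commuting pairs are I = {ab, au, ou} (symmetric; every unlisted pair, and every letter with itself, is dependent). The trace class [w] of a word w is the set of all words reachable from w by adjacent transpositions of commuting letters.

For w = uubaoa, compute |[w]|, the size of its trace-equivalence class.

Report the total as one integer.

4

0(u) covers ∅
1(u) covers 0:u
2(b) covers 1:u
3(a) covers ∅
4(o) covers 2:b, 3:a
5(a) covers 4:o
floor of heap: 0:u, 3:a
completions by unplaced set U, small U first (add the entries for U minus each lowest piece of U):
  |U|=1: {5}:1
  |U|=2: {4,5}:1
  |U|=3: {2,4,5}:1  {3,4,5}:1
  |U|=4: {1,2,4,5}:1  {2,3,4,5}:2
  start at 0(u): 3
  start at 3(a): 1
sum over floor = 4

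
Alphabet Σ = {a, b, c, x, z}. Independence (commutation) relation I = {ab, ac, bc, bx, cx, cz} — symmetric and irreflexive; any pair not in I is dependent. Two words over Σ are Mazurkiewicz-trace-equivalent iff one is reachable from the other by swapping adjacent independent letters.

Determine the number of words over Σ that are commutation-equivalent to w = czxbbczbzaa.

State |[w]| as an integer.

165

0(c) covers ∅
1(z) covers ∅
2(x) covers 1:z
3(b) covers 1:z
4(b) covers 3:b
5(c) covers 0:c
6(z) covers 2:x, 4:b
7(b) covers 6:z
8(z) covers 7:b
9(a) covers 8:z
10(a) covers 9:a
floor of heap: 0:c, 1:z
completions by unplaced set U, small U first (add the entries for U minus each lowest piece of U):
  |U|=1: {5}:1  {10}:1
  |U|=2: {0,5}:1  {5,10}:2  {9,10}:1
  |U|=3: {0,5,10}:3  {5,9,10}:3  {8,9,10}:1
  |U|=4: {0,5,9,10}:6  {5,8,9,10}:4  {7,8,9,10}:1
  |U|=5: {0,5,8,9,10}:10  {5,7,8,9,10}:5  {6,7,8,9,10}:1
  |U|=6: {0,5,7,8,9,10}:15  {2,6,7,8,9,10}:1  {4,6,7,8,9,10}:1  {5,6,7,8,9,10}:6
  |U|=7: {0,5,6,7,8,9,10}:21  {2,4,6,7,8,9,10}:2  {2,5,6,7,8,9,10}:7  {3,4,6,7,8,9,10}:1  {4,5,6,7,8,9,10}:7
  |U|=8: {0,2,5,6,7,8,9,10}:28  {0,4,5,6,7,8,9,10}:28  {2,3,4,6,7,8,9,10}:3  {2,4,5,6,7,8,9,10}:16  {3,4,5,6,7,8,9,10}:8
  |U|=9: {0,2,4,5,6,7,8,9,10}:72  {0,3,4,5,6,7,8,9,10}:36  {1,2,3,4,6,7,8,9,10}:3  {2,3,4,5,6,7,8,9,10}:27
  start at 0(c): 30
  start at 1(z): 135
sum over floor = 165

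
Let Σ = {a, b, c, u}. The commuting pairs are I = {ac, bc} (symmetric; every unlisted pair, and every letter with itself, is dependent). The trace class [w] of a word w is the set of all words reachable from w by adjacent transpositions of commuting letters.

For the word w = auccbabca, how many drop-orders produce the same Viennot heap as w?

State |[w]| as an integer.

drop 0:a onto floor
drop 1:u onto {0:a}
drop 2:c onto {1:u}
drop 3:c onto {2:c}
drop 4:b onto {1:u}
drop 5:a onto {4:b}
drop 6:b onto {5:a}
drop 7:c onto {3:c}
drop 8:a onto {6:b}
ground layer = {0:a}
drop-orders for the pieces not yet dropped (sum over which currently-grounded one goes next):
  1 to go: {7} 1  {8} 1
  2 to go: {3,7} 1  {6,8} 1  {7,8} 2
  3 to go: {2,3,7} 1  {3,7,8} 3  {5,6,8} 1  {6,7,8} 3
  4 to go: {2,3,7,8} 4  {3,6,7,8} 6  {4,5,6,8} 1  {5,6,7,8} 4
  5 to go: {2,3,6,7,8} 10  {3,5,6,7,8} 10  {4,5,6,7,8} 5
  6 to go: {2,3,5,6,7,8} 20  {3,4,5,6,7,8} 15
  7 to go: {2,3,4,5,6,7,8} 35
  if 0:a drops first: 35 orders

35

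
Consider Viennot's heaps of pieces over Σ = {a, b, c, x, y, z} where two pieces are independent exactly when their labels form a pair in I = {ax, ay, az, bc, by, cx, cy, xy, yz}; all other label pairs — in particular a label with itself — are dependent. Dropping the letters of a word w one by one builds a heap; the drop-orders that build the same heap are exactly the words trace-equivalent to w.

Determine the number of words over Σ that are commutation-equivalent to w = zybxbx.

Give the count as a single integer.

#0=z has no predecessor
#1=y has no predecessor
#2=b depends on [0:z]
#3=x depends on [2:b]
#4=b depends on [3:x]
#5=x depends on [4:b]
sources: [0:z, 1:y]
N(rest) = Σ N(rest − s) over sources s of rest; N(one piece) = 1:
  size 1 → [1]=1  [5]=1
  size 2 → [1,5]=2  [4,5]=1
  size 3 → [1,4,5]=3  [3,4,5]=1
  size 4 → [1,3,4,5]=4  [2,3,4,5]=1
  first=0(z) contributes 5
  first=1(y) contributes 1
|[w]| = 6

6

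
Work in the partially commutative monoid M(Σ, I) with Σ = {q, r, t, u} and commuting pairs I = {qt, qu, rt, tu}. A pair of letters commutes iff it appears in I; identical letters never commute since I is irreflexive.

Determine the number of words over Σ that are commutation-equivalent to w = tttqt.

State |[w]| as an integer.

5

drop 0:t onto floor
drop 1:t onto {0:t}
drop 2:t onto {1:t}
drop 3:q onto floor
drop 4:t onto {2:t}
ground layer = {0:t, 3:q}
drop-orders for the pieces not yet dropped (sum over which currently-grounded one goes next):
  1 to go: {3} 1  {4} 1
  2 to go: {2,4} 1  {3,4} 2
  3 to go: {1,2,4} 1  {2,3,4} 3
  if 0:t drops first: 4 orders
  if 3:q drops first: 1 orders
heap linearizations: 5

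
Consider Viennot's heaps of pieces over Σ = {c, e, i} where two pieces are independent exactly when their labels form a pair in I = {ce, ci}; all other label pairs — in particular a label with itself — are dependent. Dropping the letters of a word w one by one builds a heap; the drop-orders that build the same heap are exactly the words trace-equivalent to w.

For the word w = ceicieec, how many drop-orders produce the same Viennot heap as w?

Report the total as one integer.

56

piece 0:c — minimal
piece 1:e — minimal
piece 2:i rests on {1:e}
piece 3:c rests on {0:c}
piece 4:i rests on {2:i}
piece 5:e rests on {4:i}
piece 6:e rests on {5:e}
piece 7:c rests on {3:c}
minimal pieces: {0:c, 1:e}
ways to finish when only these pieces remain (= sum over removing one remaining piece with nothing left below it):
  1 left: {6}→1  {7}→1
  2 left: {3,7}→1  {5,6}→1  {6,7}→2
  3 left: {0,3,7}→1  {3,6,7}→3  {4,5,6}→1  {5,6,7}→3
  4 left: {0,3,6,7}→4  {2,4,5,6}→1  {3,5,6,7}→6  {4,5,6,7}→4
  5 left: {0,3,5,6,7}→10  {1,2,4,5,6}→1  {2,4,5,6,7}→5  {3,4,5,6,7}→10
  6 left: {0,3,4,5,6,7}→20  {1,2,4,5,6,7}→6  {2,3,4,5,6,7}→15
  placing 0:c first → 21 extensions
  placing 1:e first → 35 extensions
total linear extensions = 56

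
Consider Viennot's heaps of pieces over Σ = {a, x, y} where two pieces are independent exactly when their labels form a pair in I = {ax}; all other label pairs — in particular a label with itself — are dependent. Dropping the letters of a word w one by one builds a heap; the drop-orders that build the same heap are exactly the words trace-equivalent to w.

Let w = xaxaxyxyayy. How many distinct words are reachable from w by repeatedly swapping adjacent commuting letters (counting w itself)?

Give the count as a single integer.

10

piece 0:x — minimal
piece 1:a — minimal
piece 2:x rests on {0:x}
piece 3:a rests on {1:a}
piece 4:x rests on {2:x}
piece 5:y rests on {3:a, 4:x}
piece 6:x rests on {5:y}
piece 7:y rests on {6:x}
piece 8:a rests on {7:y}
piece 9:y rests on {8:a}
piece 10:y rests on {9:y}
minimal pieces: {0:x, 1:a}
ways to finish when only these pieces remain (= sum over removing one remaining piece with nothing left below it):
  1 left: {10}→1
  2 left: {9,10}→1
  3 left: {8,9,10}→1
  4 left: {7,8,9,10}→1
  5 left: {6,7,8,9,10}→1
  6 left: {5,6,7,8,9,10}→1
  7 left: {3,5,6,7,8,9,10}→1  {4,5,6,7,8,9,10}→1
  8 left: {1,3,5,6,7,8,9,10}→1  {2,4,5,6,7,8,9,10}→1  {3,4,5,6,7,8,9,10}→2
  9 left: {0,2,4,5,6,7,8,9,10}→1  {1,3,4,5,6,7,8,9,10}→3  {2,3,4,5,6,7,8,9,10}→3
  placing 0:x first → 6 extensions
  placing 1:a first → 4 extensions
total linear extensions = 10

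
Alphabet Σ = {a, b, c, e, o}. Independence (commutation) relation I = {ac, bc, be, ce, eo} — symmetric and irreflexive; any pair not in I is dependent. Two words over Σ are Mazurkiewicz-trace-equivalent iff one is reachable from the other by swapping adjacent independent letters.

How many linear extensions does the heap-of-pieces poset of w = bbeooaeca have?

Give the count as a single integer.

21

piece 0:b — minimal
piece 1:b rests on {0:b}
piece 2:e — minimal
piece 3:o rests on {1:b}
piece 4:o rests on {3:o}
piece 5:a rests on {2:e, 4:o}
piece 6:e rests on {5:a}
piece 7:c rests on {4:o}
piece 8:a rests on {6:e}
minimal pieces: {0:b, 2:e}
ways to finish when only these pieces remain (= sum over removing one remaining piece with nothing left below it):
  1 left: {7}→1  {8}→1
  2 left: {6,8}→1  {7,8}→2
  3 left: {5,6,8}→1  {6,7,8}→3
  4 left: {2,5,6,8}→1  {5,6,7,8}→4
  5 left: {2,5,6,7,8}→5  {4,5,6,7,8}→4
  6 left: {2,4,5,6,7,8}→9  {3,4,5,6,7,8}→4
  7 left: {1,3,4,5,6,7,8}→4  {2,3,4,5,6,7,8}→13
  placing 0:b first → 17 extensions
  placing 2:e first → 4 extensions
total linear extensions = 21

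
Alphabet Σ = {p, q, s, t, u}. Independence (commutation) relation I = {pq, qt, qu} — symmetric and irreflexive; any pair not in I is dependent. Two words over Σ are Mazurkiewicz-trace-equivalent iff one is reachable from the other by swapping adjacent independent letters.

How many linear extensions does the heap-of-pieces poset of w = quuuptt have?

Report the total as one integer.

7

drop 0:q onto floor
drop 1:u onto floor
drop 2:u onto {1:u}
drop 3:u onto {2:u}
drop 4:p onto {3:u}
drop 5:t onto {4:p}
drop 6:t onto {5:t}
ground layer = {0:q, 1:u}
drop-orders for the pieces not yet dropped (sum over which currently-grounded one goes next):
  1 to go: {0} 1  {6} 1
  2 to go: {0,6} 2  {5,6} 1
  3 to go: {0,5,6} 3  {4,5,6} 1
  4 to go: {0,4,5,6} 4  {3,4,5,6} 1
  5 to go: {0,3,4,5,6} 5  {2,3,4,5,6} 1
  if 0:q drops first: 1 orders
  if 1:u drops first: 6 orders
heap linearizations: 7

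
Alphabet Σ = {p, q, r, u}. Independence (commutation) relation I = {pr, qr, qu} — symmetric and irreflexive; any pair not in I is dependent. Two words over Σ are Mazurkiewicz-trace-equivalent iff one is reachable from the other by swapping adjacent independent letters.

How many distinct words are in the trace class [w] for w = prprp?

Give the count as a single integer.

10

piece 0:p — minimal
piece 1:r — minimal
piece 2:p rests on {0:p}
piece 3:r rests on {1:r}
piece 4:p rests on {2:p}
minimal pieces: {0:p, 1:r}
ways to finish when only these pieces remain (= sum over removing one remaining piece with nothing left below it):
  1 left: {3}→1  {4}→1
  2 left: {1,3}→1  {2,4}→1  {3,4}→2
  3 left: {0,2,4}→1  {1,3,4}→3  {2,3,4}→3
  placing 0:p first → 6 extensions
  placing 1:r first → 4 extensions
total linear extensions = 10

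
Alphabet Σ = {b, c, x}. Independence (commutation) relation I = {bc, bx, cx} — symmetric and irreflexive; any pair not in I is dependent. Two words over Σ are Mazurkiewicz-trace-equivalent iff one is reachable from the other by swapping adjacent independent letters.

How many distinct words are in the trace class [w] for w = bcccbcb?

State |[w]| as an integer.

0(b) covers ∅
1(c) covers ∅
2(c) covers 1:c
3(c) covers 2:c
4(b) covers 0:b
5(c) covers 3:c
6(b) covers 4:b
floor of heap: 0:b, 1:c
completions by unplaced set U, small U first (add the entries for U minus each lowest piece of U):
  |U|=1: {5}:1  {6}:1
  |U|=2: {3,5}:1  {4,6}:1  {5,6}:2
  |U|=3: {0,4,6}:1  {2,3,5}:1  {3,5,6}:3  {4,5,6}:3
  |U|=4: {0,4,5,6}:4  {1,2,3,5}:1  {2,3,5,6}:4  {3,4,5,6}:6
  |U|=5: {0,3,4,5,6}:10  {1,2,3,5,6}:5  {2,3,4,5,6}:10
  start at 0(b): 15
  start at 1(c): 20
sum over floor = 35

35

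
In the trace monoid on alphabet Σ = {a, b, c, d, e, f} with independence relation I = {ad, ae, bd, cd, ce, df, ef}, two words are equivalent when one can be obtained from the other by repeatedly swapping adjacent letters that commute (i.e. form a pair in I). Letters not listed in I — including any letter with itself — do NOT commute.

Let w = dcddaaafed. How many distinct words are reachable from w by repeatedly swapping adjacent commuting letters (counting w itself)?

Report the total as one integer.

252

drop 0:d onto floor
drop 1:c onto floor
drop 2:d onto {0:d}
drop 3:d onto {2:d}
drop 4:a onto {1:c}
drop 5:a onto {4:a}
drop 6:a onto {5:a}
drop 7:f onto {6:a}
drop 8:e onto {3:d}
drop 9:d onto {8:e}
ground layer = {0:d, 1:c}
drop-orders for the pieces not yet dropped (sum over which currently-grounded one goes next):
  1 to go: {7} 1  {9} 1
  2 to go: {6,7} 1  {7,9} 2  {8,9} 1
  3 to go: {3,8,9} 1  {5,6,7} 1  {6,7,9} 3  {7,8,9} 3
  4 to go: {2,3,8,9} 1  {3,7,8,9} 4  {4,5,6,7} 1  {5,6,7,9} 4  {6,7,8,9} 6
  5 to go: {0,2,3,8,9} 1  {1,4,5,6,7} 1  {2,3,7,8,9} 5  {3,6,7,8,9} 10  {4,5,6,7,9} 5  {5,6,7,8,9} 10
  6 to go: {0,2,3,7,8,9} 6  {1,4,5,6,7,9} 6  {2,3,6,7,8,9} 15  {3,5,6,7,8,9} 20  {4,5,6,7,8,9} 15
  7 to go: {0,2,3,6,7,8,9} 21  {1,4,5,6,7,8,9} 21  {2,3,5,6,7,8,9} 35  {3,4,5,6,7,8,9} 35
  8 to go: {0,2,3,5,6,7,8,9} 56  {1,3,4,5,6,7,8,9} 56  {2,3,4,5,6,7,8,9} 70
  if 0:d drops first: 126 orders
  if 1:c drops first: 126 orders
heap linearizations: 252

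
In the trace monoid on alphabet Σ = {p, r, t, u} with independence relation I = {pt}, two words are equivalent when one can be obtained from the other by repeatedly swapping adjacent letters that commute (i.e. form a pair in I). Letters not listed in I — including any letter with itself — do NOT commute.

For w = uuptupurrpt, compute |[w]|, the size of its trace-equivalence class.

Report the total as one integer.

#0=u has no predecessor
#1=u depends on [0:u]
#2=p depends on [1:u]
#3=t depends on [1:u]
#4=u depends on [2:p, 3:t]
#5=p depends on [4:u]
#6=u depends on [5:p]
#7=r depends on [6:u]
#8=r depends on [7:r]
#9=p depends on [8:r]
#10=t depends on [8:r]
sources: [0:u]
N(rest) = Σ N(rest − s) over sources s of rest; N(one piece) = 1:
  size 1 → [9]=1  [10]=1
  size 2 → [9,10]=2
  size 3 → [8,9,10]=2
  size 4 → [7,8,9,10]=2
  size 5 → [6,7,8,9,10]=2
  size 6 → [5,6,7,8,9,10]=2
  size 7 → [4,5,6,7,8,9,10]=2
  size 8 → [2,4,5,6,7,8,9,10]=2  [3,4,5,6,7,8,9,10]=2
  size 9 → [2,3,4,5,6,7,8,9,10]=4
  first=0(u) contributes 4

4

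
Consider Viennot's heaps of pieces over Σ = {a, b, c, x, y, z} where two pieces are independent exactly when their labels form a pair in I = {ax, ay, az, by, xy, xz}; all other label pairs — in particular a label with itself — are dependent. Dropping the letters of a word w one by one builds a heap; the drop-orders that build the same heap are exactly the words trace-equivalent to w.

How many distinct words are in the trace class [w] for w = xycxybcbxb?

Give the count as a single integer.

6

#0=x has no predecessor
#1=y has no predecessor
#2=c depends on [0:x, 1:y]
#3=x depends on [2:c]
#4=y depends on [2:c]
#5=b depends on [3:x]
#6=c depends on [4:y, 5:b]
#7=b depends on [6:c]
#8=x depends on [7:b]
#9=b depends on [8:x]
sources: [0:x, 1:y]
N(rest) = Σ N(rest − s) over sources s of rest; N(one piece) = 1:
  size 1 → [9]=1
  size 2 → [8,9]=1
  size 3 → [7,8,9]=1
  size 4 → [6,7,8,9]=1
  size 5 → [4,6,7,8,9]=1  [5,6,7,8,9]=1
  size 6 → [3,5,6,7,8,9]=1  [4,5,6,7,8,9]=2
  size 7 → [3,4,5,6,7,8,9]=3
  size 8 → [2,3,4,5,6,7,8,9]=3
  first=0(x) contributes 3
  first=1(y) contributes 3
|[w]| = 6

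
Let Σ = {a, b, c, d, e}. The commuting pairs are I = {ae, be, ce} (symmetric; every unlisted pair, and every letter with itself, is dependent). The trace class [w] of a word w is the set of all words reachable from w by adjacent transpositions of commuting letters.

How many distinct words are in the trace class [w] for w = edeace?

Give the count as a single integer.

piece 0:e — minimal
piece 1:d rests on {0:e}
piece 2:e rests on {1:d}
piece 3:a rests on {1:d}
piece 4:c rests on {3:a}
piece 5:e rests on {2:e}
minimal pieces: {0:e}
ways to finish when only these pieces remain (= sum over removing one remaining piece with nothing left below it):
  1 left: {4}→1  {5}→1
  2 left: {2,5}→1  {3,4}→1  {4,5}→2
  3 left: {2,4,5}→3  {3,4,5}→3
  4 left: {2,3,4,5}→6
  placing 0:e first → 6 extensions

6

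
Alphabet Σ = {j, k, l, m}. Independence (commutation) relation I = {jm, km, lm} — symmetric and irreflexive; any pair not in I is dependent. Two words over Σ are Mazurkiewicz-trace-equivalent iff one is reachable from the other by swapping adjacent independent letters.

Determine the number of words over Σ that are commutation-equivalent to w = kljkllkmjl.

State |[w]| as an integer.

10

piece 0:k — minimal
piece 1:l rests on {0:k}
piece 2:j rests on {1:l}
piece 3:k rests on {2:j}
piece 4:l rests on {3:k}
piece 5:l rests on {4:l}
piece 6:k rests on {5:l}
piece 7:m — minimal
piece 8:j rests on {6:k}
piece 9:l rests on {8:j}
minimal pieces: {0:k, 7:m}
ways to finish when only these pieces remain (= sum over removing one remaining piece with nothing left below it):
  1 left: {7}→1  {9}→1
  2 left: {7,9}→2  {8,9}→1
  3 left: {6,8,9}→1  {7,8,9}→3
  4 left: {5,6,8,9}→1  {6,7,8,9}→4
  5 left: {4,5,6,8,9}→1  {5,6,7,8,9}→5
  6 left: {3,4,5,6,8,9}→1  {4,5,6,7,8,9}→6
  7 left: {2,3,4,5,6,8,9}→1  {3,4,5,6,7,8,9}→7
  8 left: {1,2,3,4,5,6,8,9}→1  {2,3,4,5,6,7,8,9}→8
  placing 0:k first → 9 extensions
  placing 7:m first → 1 extensions
total linear extensions = 10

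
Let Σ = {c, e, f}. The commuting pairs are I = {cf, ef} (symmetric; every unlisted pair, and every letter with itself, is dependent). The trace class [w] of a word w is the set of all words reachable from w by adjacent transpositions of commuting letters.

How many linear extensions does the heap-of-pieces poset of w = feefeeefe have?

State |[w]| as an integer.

84

0(f) covers ∅
1(e) covers ∅
2(e) covers 1:e
3(f) covers 0:f
4(e) covers 2:e
5(e) covers 4:e
6(e) covers 5:e
7(f) covers 3:f
8(e) covers 6:e
floor of heap: 0:f, 1:e
completions by unplaced set U, small U first (add the entries for U minus each lowest piece of U):
  |U|=1: {7}:1  {8}:1
  |U|=2: {3,7}:1  {6,8}:1  {7,8}:2
  |U|=3: {0,3,7}:1  {3,7,8}:3  {5,6,8}:1  {6,7,8}:3
  |U|=4: {0,3,7,8}:4  {3,6,7,8}:6  {4,5,6,8}:1  {5,6,7,8}:4
  |U|=5: {0,3,6,7,8}:10  {2,4,5,6,8}:1  {3,5,6,7,8}:10  {4,5,6,7,8}:5
  |U|=6: {0,3,5,6,7,8}:20  {1,2,4,5,6,8}:1  {2,4,5,6,7,8}:6  {3,4,5,6,7,8}:15
  |U|=7: {0,3,4,5,6,7,8}:35  {1,2,4,5,6,7,8}:7  {2,3,4,5,6,7,8}:21
  start at 0(f): 28
  start at 1(e): 56
sum over floor = 84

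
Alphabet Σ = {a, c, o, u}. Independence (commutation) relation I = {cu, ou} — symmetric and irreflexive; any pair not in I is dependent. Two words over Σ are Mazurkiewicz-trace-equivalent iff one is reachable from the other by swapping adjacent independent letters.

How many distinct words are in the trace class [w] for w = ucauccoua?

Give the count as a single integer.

20

#0=u has no predecessor
#1=c has no predecessor
#2=a depends on [0:u, 1:c]
#3=u depends on [2:a]
#4=c depends on [2:a]
#5=c depends on [4:c]
#6=o depends on [5:c]
#7=u depends on [3:u]
#8=a depends on [6:o, 7:u]
sources: [0:u, 1:c]
N(rest) = Σ N(rest − s) over sources s of rest; N(one piece) = 1:
  size 1 → [8]=1
  size 2 → [6,8]=1  [7,8]=1
  size 3 → [3,7,8]=1  [5,6,8]=1  [6,7,8]=2
  size 4 → [3,6,7,8]=3  [4,5,6,8]=1  [5,6,7,8]=3
  size 5 → [3,5,6,7,8]=6  [4,5,6,7,8]=4
  size 6 → [3,4,5,6,7,8]=10
  size 7 → [2,3,4,5,6,7,8]=10
  first=0(u) contributes 10
  first=1(c) contributes 10
|[w]| = 20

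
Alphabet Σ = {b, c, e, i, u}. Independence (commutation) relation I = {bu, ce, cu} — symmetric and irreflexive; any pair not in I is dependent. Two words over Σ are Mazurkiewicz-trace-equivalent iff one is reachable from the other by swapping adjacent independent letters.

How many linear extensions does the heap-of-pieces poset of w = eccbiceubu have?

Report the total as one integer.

#0=e has no predecessor
#1=c has no predecessor
#2=c depends on [1:c]
#3=b depends on [0:e, 2:c]
#4=i depends on [3:b]
#5=c depends on [4:i]
#6=e depends on [4:i]
#7=u depends on [6:e]
#8=b depends on [5:c, 6:e]
#9=u depends on [7:u]
sources: [0:e, 1:c]
N(rest) = Σ N(rest − s) over sources s of rest; N(one piece) = 1:
  size 1 → [8]=1  [9]=1
  size 2 → [5,8]=1  [7,9]=1  [8,9]=2
  size 3 → [5,8,9]=3  [7,8,9]=3
  size 4 → [5,7,8,9]=6  [6,7,8,9]=3
  size 5 → [5,6,7,8,9]=9
  size 6 → [4,5,6,7,8,9]=9
  size 7 → [3,4,5,6,7,8,9]=9
  size 8 → [0,3,4,5,6,7,8,9]=9  [2,3,4,5,6,7,8,9]=9
  first=0(e) contributes 9
  first=1(c) contributes 18
|[w]| = 27

27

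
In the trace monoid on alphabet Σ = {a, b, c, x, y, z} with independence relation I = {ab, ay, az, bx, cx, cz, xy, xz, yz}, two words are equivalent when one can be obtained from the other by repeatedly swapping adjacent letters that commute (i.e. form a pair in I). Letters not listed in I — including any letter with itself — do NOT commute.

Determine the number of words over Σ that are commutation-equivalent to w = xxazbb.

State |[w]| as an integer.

20

0(x) covers ∅
1(x) covers 0:x
2(a) covers 1:x
3(z) covers ∅
4(b) covers 3:z
5(b) covers 4:b
floor of heap: 0:x, 3:z
completions by unplaced set U, small U first (add the entries for U minus each lowest piece of U):
  |U|=1: {2}:1  {5}:1
  |U|=2: {1,2}:1  {2,5}:2  {4,5}:1
  |U|=3: {0,1,2}:1  {1,2,5}:3  {2,4,5}:3  {3,4,5}:1
  |U|=4: {0,1,2,5}:4  {1,2,4,5}:6  {2,3,4,5}:4
  start at 0(x): 10
  start at 3(z): 10
sum over floor = 20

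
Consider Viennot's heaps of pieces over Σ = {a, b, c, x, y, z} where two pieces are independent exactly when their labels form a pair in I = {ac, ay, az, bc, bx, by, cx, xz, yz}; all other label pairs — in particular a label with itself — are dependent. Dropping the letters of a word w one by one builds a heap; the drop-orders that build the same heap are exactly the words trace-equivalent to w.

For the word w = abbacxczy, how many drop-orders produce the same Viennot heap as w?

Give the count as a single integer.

0(a) covers ∅
1(b) covers 0:a
2(b) covers 1:b
3(a) covers 2:b
4(c) covers ∅
5(x) covers 3:a
6(c) covers 4:c
7(z) covers 2:b, 6:c
8(y) covers 5:x, 6:c
floor of heap: 0:a, 4:c
completions by unplaced set U, small U first (add the entries for U minus each lowest piece of U):
  |U|=1: {7}:1  {8}:1
  |U|=2: {5,8}:1  {7,8}:2
  |U|=3: {3,5,8}:1  {5,7,8}:3  {6,7,8}:2
  |U|=4: {3,5,7,8}:4  {4,6,7,8}:2  {5,6,7,8}:5
  |U|=5: {2,3,5,7,8}:4  {3,5,6,7,8}:9  {4,5,6,7,8}:7
  |U|=6: {1,2,3,5,7,8}:4  {2,3,5,6,7,8}:13  {3,4,5,6,7,8}:16
  |U|=7: {0,1,2,3,5,7,8}:4  {1,2,3,5,6,7,8}:17  {2,3,4,5,6,7,8}:29
  start at 0(a): 46
  start at 4(c): 21
sum over floor = 67

67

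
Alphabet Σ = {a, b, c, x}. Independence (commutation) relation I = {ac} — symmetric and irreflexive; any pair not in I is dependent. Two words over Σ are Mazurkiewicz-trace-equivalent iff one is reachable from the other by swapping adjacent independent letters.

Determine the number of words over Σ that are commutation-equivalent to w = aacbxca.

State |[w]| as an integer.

drop 0:a onto floor
drop 1:a onto {0:a}
drop 2:c onto floor
drop 3:b onto {1:a, 2:c}
drop 4:x onto {3:b}
drop 5:c onto {4:x}
drop 6:a onto {4:x}
ground layer = {0:a, 2:c}
drop-orders for the pieces not yet dropped (sum over which currently-grounded one goes next):
  1 to go: {5} 1  {6} 1
  2 to go: {5,6} 2
  3 to go: {4,5,6} 2
  4 to go: {3,4,5,6} 2
  5 to go: {1,3,4,5,6} 2  {2,3,4,5,6} 2
  if 0:a drops first: 4 orders
  if 2:c drops first: 2 orders
heap linearizations: 6

6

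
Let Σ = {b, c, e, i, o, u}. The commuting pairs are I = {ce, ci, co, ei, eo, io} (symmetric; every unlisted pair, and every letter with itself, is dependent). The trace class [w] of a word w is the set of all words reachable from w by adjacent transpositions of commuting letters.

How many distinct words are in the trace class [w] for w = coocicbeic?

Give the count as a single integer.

360

#0=c has no predecessor
#1=o has no predecessor
#2=o depends on [1:o]
#3=c depends on [0:c]
#4=i has no predecessor
#5=c depends on [3:c]
#6=b depends on [2:o, 4:i, 5:c]
#7=e depends on [6:b]
#8=i depends on [6:b]
#9=c depends on [6:b]
sources: [0:c, 1:o, 4:i]
N(rest) = Σ N(rest − s) over sources s of rest; N(one piece) = 1:
  size 1 → [7]=1  [8]=1  [9]=1
  size 2 → [7,8]=2  [7,9]=2  [8,9]=2
  size 3 → [7,8,9]=6
  size 4 → [6,7,8,9]=6
  size 5 → [2,6,7,8,9]=6  [4,6,7,8,9]=6  [5,6,7,8,9]=6
  size 6 → [1,2,6,7,8,9]=6  [2,4,6,7,8,9]=12  [2,5,6,7,8,9]=12  [3,5,6,7,8,9]=6  [4,5,6,7,8,9]=12
  size 7 → [0,3,5,6,7,8,9]=6  [1,2,4,6,7,8,9]=18  [1,2,5,6,7,8,9]=18  [2,3,5,6,7,8,9]=18  [2,4,5,6,7,8,9]=36  [3,4,5,6,7,8,9]=18
  size 8 → [0,2,3,5,6,7,8,9]=24  [0,3,4,5,6,7,8,9]=24  [1,2,3,5,6,7,8,9]=36  [1,2,4,5,6,7,8,9]=72  [2,3,4,5,6,7,8,9]=72
  first=0(c) contributes 180
  first=1(o) contributes 120
  first=4(i) contributes 60
|[w]| = 360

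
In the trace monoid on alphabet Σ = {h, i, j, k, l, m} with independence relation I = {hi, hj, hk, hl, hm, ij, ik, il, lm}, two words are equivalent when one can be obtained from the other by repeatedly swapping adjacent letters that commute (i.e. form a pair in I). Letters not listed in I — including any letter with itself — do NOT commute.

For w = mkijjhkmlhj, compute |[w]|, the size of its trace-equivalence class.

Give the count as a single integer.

605

drop 0:m onto floor
drop 1:k onto {0:m}
drop 2:i onto {0:m}
drop 3:j onto {1:k}
drop 4:j onto {3:j}
drop 5:h onto floor
drop 6:k onto {4:j}
drop 7:m onto {2:i, 6:k}
drop 8:l onto {6:k}
drop 9:h onto {5:h}
drop 10:j onto {7:m, 8:l}
ground layer = {0:m, 5:h}
drop-orders for the pieces not yet dropped (sum over which currently-grounded one goes next):
  1 to go: {9} 1  {10} 1
  2 to go: {5,9} 1  {7,10} 1  {8,10} 1  {9,10} 2
  3 to go: {2,7,10} 1  {5,9,10} 3  {7,8,10} 2  {7,9,10} 3  {8,9,10} 3
  4 to go: {2,7,8,10} 3  {2,7,9,10} 4  {5,7,9,10} 6  {5,8,9,10} 6  {6,7,8,10} 2  {7,8,9,10} 8
  5 to go: {2,5,7,9,10} 10  {2,6,7,8,10} 5  {2,7,8,9,10} 15  {4,6,7,8,10} 2  {5,7,8,9,10} 20  {6,7,8,9,10} 10
  6 to go: {2,4,6,7,8,10} 7  {2,5,7,8,9,10} 45  {2,6,7,8,9,10} 30  {3,4,6,7,8,10} 2  {4,6,7,8,9,10} 12  {5,6,7,8,9,10} 30
  7 to go: {1,3,4,6,7,8,10} 2  {2,3,4,6,7,8,10} 9  {2,4,6,7,8,9,10} 49  {2,5,6,7,8,9,10} 105  {3,4,6,7,8,9,10} 14  {4,5,6,7,8,9,10} 42
  8 to go: {1,2,3,4,6,7,8,10} 11  {1,3,4,6,7,8,9,10} 16  {2,3,4,6,7,8,9,10} 72  {2,4,5,6,7,8,9,10} 196  {3,4,5,6,7,8,9,10} 56
  9 to go: {0,1,2,3,4,6,7,8,10} 11  {1,2,3,4,6,7,8,9,10} 99  {1,3,4,5,6,7,8,9,10} 72  {2,3,4,5,6,7,8,9,10} 324
  if 0:m drops first: 495 orders
  if 5:h drops first: 110 orders
heap linearizations: 605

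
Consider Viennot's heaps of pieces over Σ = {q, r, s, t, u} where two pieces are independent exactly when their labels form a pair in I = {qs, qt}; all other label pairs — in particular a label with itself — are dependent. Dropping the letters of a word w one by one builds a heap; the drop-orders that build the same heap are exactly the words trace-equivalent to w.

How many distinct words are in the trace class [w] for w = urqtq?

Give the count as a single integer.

3

piece 0:u — minimal
piece 1:r rests on {0:u}
piece 2:q rests on {1:r}
piece 3:t rests on {1:r}
piece 4:q rests on {2:q}
minimal pieces: {0:u}
ways to finish when only these pieces remain (= sum over removing one remaining piece with nothing left below it):
  1 left: {3}→1  {4}→1
  2 left: {2,4}→1  {3,4}→2
  3 left: {2,3,4}→3
  placing 0:u first → 3 extensions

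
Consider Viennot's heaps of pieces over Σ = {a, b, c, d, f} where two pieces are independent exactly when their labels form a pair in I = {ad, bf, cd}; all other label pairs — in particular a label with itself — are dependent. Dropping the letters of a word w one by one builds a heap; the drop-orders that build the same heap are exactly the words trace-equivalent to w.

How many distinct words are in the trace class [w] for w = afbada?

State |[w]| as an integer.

6

piece 0:a — minimal
piece 1:f rests on {0:a}
piece 2:b rests on {0:a}
piece 3:a rests on {1:f, 2:b}
piece 4:d rests on {1:f, 2:b}
piece 5:a rests on {3:a}
minimal pieces: {0:a}
ways to finish when only these pieces remain (= sum over removing one remaining piece with nothing left below it):
  1 left: {4}→1  {5}→1
  2 left: {3,5}→1  {4,5}→2
  3 left: {3,4,5}→3
  4 left: {1,3,4,5}→3  {2,3,4,5}→3
  placing 0:a first → 6 extensions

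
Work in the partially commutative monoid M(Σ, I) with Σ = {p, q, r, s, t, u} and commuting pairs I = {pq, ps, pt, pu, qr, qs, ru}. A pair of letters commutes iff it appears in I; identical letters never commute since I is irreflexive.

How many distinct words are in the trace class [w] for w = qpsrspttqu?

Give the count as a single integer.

drop 0:q onto floor
drop 1:p onto floor
drop 2:s onto floor
drop 3:r onto {1:p, 2:s}
drop 4:s onto {3:r}
drop 5:p onto {3:r}
drop 6:t onto {0:q, 4:s}
drop 7:t onto {6:t}
drop 8:q onto {7:t}
drop 9:u onto {8:q}
ground layer = {0:q, 1:p, 2:s}
drop-orders for the pieces not yet dropped (sum over which currently-grounded one goes next):
  1 to go: {5} 1  {9} 1
  2 to go: {5,9} 2  {8,9} 1
  3 to go: {5,8,9} 3  {7,8,9} 1
  4 to go: {5,7,8,9} 4  {6,7,8,9} 1
  5 to go: {0,6,7,8,9} 1  {4,6,7,8,9} 1  {5,6,7,8,9} 5
  6 to go: {0,4,6,7,8,9} 2  {0,5,6,7,8,9} 6  {4,5,6,7,8,9} 6
  7 to go: {0,4,5,6,7,8,9} 14  {3,4,5,6,7,8,9} 6
  8 to go: {0,3,4,5,6,7,8,9} 20  {1,3,4,5,6,7,8,9} 6  {2,3,4,5,6,7,8,9} 6
  if 0:q drops first: 12 orders
  if 1:p drops first: 26 orders
  if 2:s drops first: 26 orders
heap linearizations: 64

64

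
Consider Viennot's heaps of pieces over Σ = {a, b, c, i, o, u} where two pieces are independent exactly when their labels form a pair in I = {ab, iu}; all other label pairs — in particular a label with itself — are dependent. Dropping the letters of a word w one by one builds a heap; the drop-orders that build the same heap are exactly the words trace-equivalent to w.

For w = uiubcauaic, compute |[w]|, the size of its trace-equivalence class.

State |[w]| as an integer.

3

#0=u has no predecessor
#1=i has no predecessor
#2=u depends on [0:u]
#3=b depends on [1:i, 2:u]
#4=c depends on [3:b]
#5=a depends on [4:c]
#6=u depends on [5:a]
#7=a depends on [6:u]
#8=i depends on [7:a]
#9=c depends on [8:i]
sources: [0:u, 1:i]
N(rest) = Σ N(rest − s) over sources s of rest; N(one piece) = 1:
  size 1 → [9]=1
  size 2 → [8,9]=1
  size 3 → [7,8,9]=1
  size 4 → [6,7,8,9]=1
  size 5 → [5,6,7,8,9]=1
  size 6 → [4,5,6,7,8,9]=1
  size 7 → [3,4,5,6,7,8,9]=1
  size 8 → [1,3,4,5,6,7,8,9]=1  [2,3,4,5,6,7,8,9]=1
  first=0(u) contributes 2
  first=1(i) contributes 1
|[w]| = 3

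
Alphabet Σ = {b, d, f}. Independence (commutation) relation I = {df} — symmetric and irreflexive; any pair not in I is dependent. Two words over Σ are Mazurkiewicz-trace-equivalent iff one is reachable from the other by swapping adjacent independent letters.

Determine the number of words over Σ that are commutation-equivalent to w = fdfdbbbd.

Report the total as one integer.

0(f) covers ∅
1(d) covers ∅
2(f) covers 0:f
3(d) covers 1:d
4(b) covers 2:f, 3:d
5(b) covers 4:b
6(b) covers 5:b
7(d) covers 6:b
floor of heap: 0:f, 1:d
completions by unplaced set U, small U first (add the entries for U minus each lowest piece of U):
  |U|=1: {7}:1
  |U|=2: {6,7}:1
  |U|=3: {5,6,7}:1
  |U|=4: {4,5,6,7}:1
  |U|=5: {2,4,5,6,7}:1  {3,4,5,6,7}:1
  |U|=6: {0,2,4,5,6,7}:1  {1,3,4,5,6,7}:1  {2,3,4,5,6,7}:2
  start at 0(f): 3
  start at 1(d): 3
sum over floor = 6

6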